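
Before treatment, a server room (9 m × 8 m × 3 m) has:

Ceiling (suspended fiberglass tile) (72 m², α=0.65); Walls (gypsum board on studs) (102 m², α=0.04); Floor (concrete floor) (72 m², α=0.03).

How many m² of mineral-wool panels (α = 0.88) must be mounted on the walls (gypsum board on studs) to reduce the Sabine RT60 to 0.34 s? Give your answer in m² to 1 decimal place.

Equivalent absorption area: A₁ = 72*0.65 + 102*0.04 + 72*0.03 = 53.040 m².
V = 216 m³. Target absorption A₂ = 0.161 × 216 / 0.34 = 102.282 sabins.
Absorption to add: 102.282 − 53.040 = 49.242 sabins.
Net gain per m²: Δα = 0.88 − 0.04 = 0.84.
Area = ΔA/Δα = 49.242/0.84 = 58.6 m².

58.6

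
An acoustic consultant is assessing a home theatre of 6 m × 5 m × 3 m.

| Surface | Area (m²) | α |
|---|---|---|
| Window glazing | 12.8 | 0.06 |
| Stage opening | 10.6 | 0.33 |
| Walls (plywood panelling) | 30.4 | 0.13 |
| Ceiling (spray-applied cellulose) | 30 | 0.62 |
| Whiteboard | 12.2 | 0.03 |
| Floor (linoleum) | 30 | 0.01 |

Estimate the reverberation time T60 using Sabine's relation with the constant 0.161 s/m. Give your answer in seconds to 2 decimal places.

0.53 s

Equivalent absorption area: A = 12.8·0.06 + 10.6·0.33 + 30.4·0.13 + 30·0.62 + 12.2·0.03 + 30·0.01 = 27.484 m².
Room volume: 90 m³.
Sabine: RT60 = 0.161 × 90 / 27.484 = 0.53 s.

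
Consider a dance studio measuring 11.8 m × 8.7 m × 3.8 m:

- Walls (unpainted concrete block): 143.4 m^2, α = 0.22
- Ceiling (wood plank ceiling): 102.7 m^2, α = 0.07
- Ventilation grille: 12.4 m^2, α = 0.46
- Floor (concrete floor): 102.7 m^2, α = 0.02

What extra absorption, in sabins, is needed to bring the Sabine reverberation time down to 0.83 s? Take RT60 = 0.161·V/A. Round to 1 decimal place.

A₁ = Σ Sᵢαᵢ = 143.4×0.22 + 102.7×0.07 + 12.4×0.46 + 102.7×0.02 = 46.495 sabins.
Target A₂ = 0.161·390.108/0.83 = 75.672 sabins (V = 390.108 m³).
Additional absorption ΔA = 75.672 − 46.495 = 29.2 sabins.

29.2 sabins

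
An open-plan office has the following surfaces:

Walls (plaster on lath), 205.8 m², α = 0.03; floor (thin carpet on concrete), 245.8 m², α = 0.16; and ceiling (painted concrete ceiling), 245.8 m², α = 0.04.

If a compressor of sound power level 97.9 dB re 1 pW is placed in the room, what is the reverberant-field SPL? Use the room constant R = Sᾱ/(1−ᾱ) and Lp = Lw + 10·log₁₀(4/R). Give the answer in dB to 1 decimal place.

A = 55.334 sabins; S = 697.4 m².
ᾱ = 55.334/697.4 = 0.0793; R = Sᾱ/(1−ᾱ) = 55.334/(1−0.0793) = 60.100 m².
Lp = Lw + 10 log₁₀(4/R) = 97.9 -11.77 = 86.1 dB.

86.1 dB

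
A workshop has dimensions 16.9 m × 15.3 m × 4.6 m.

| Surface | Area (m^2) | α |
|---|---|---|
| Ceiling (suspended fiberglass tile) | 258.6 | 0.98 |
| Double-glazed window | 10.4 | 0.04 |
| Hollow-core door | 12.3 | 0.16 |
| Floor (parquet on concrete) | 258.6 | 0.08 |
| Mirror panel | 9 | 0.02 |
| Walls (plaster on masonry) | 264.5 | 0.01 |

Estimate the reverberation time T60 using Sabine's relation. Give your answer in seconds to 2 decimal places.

0.69 sec

A = Σ Sᵢαᵢ = 258.6×0.98 + 10.4×0.04 + 12.3×0.16 + 258.6×0.08 + 9×0.02 + 264.5×0.01 = 279.325 sabins.
Room volume: 1189.422 m³.
Sabine: RT60 = 0.161 × 1189.422 / 279.325 = 0.69 s.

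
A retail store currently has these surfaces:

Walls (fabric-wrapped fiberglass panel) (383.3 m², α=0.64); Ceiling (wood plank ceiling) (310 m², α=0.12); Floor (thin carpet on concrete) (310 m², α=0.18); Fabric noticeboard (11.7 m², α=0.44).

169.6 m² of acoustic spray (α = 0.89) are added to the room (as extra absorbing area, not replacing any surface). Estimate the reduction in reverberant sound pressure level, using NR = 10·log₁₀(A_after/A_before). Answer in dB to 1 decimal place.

A_before = Σ Sᵢαᵢ = 383.3·0.64 + 310·0.12 + 310·0.18 + 11.7·0.44 = 343.460 sabins.
Added absorption = 169.6 × 0.89 = 150.944 sabins.
New total A_after = 494.404 sabins.
Reduction = 10 log₁₀(A_after/A_before) = 10 log₁₀(1.4395) = 1.6 dB.

1.6 dB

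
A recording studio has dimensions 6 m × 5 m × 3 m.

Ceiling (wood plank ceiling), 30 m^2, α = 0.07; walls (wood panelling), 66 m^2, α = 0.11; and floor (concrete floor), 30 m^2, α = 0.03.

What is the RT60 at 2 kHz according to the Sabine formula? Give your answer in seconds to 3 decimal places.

A = Σ Sᵢαᵢ = 30*0.07 + 66*0.11 + 30*0.03 = 10.260 sabins.
Volume V = 6 × 5 × 3 = 90 m³.
Sabine: RT60 = 0.161 × 90 / 10.260 = 1.412 s.

1.412 s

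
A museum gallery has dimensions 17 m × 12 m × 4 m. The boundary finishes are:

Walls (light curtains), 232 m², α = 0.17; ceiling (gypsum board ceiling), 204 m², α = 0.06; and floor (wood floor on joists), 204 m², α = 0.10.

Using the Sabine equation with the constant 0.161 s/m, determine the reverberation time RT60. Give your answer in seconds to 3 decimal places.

1.823 s

A = Σ Sᵢαᵢ = 232*0.17 + 204*0.06 + 204*0.10 = 72.080 sabins.
V = 17·12·4 = 816 m³.
RT60 = 0.161 · V / A = 0.161 × 816 / 72.080 = 1.823 s.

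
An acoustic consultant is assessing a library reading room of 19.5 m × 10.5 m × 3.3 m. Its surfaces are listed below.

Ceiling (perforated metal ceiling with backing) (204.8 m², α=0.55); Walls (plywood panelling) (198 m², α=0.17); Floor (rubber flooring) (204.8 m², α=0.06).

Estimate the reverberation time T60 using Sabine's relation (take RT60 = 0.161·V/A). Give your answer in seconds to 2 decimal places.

0.69 sec

Equivalent absorption area: A = 204.8*0.55 + 198*0.17 + 204.8*0.06 = 158.588 m².
V = 19.5·10.5·3.3 = 675.675 m³.
Sabine: RT60 = 0.161 × 675.675 / 158.588 = 0.69 s.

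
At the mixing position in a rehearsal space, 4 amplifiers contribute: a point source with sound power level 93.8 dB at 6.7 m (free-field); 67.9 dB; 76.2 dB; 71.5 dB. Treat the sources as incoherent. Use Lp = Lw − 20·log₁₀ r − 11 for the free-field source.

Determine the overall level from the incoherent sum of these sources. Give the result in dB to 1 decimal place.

78.2 dB

Source at 6.7 m: Lp = 93.8 − 20·log₁₀(6.7) − 11 = 66.3 dB.
Σ 10^(Lᵢ/10) = 6.624e+07.
Back to dB: 10·log₁₀ Σ = 78.2 dB.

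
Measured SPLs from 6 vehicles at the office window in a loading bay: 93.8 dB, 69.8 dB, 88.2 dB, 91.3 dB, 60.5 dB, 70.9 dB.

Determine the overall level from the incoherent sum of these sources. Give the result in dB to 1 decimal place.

96.5 dB

Converting to relative power and adding: 10^(93.8/10) + 10^(69.8/10) + 10^(88.2/10) + 10^(91.3/10) + 10^(60.5/10) + 10^(70.9/10) = 4.431e+09.
Back to dB: 10·log₁₀ Σ = 96.5 dB.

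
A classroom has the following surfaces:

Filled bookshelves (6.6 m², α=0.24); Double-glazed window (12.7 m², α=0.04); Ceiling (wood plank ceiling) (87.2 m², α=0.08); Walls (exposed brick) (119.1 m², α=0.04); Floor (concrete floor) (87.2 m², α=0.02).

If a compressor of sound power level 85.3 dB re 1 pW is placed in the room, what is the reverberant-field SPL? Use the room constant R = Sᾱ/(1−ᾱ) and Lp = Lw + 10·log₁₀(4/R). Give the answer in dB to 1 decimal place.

Σ(Sᵢαᵢ) = 6.6×0.24 + 12.7×0.04 + 87.2×0.08 + 119.1×0.04 + 87.2×0.02 = 15.576; total area S = 312.8 m².
ᾱ = 15.576/312.8 = 0.0498; R = Sᾱ/(1−ᾱ) = 15.576/(1−0.0498) = 16.392 m².
Lp = 85.3 + 10·log₁₀(4/16.392) = 85.3 + (-6.13) = 79.2 dB.

79.2 dB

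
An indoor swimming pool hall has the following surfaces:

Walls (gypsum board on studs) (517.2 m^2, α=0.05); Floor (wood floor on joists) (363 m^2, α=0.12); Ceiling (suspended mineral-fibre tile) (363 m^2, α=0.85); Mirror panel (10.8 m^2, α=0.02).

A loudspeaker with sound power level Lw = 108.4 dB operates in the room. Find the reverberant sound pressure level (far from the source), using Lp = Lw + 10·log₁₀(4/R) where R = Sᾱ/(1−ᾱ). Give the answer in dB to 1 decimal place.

87.1 dB

A = 378.186 sabins; S = 1254.0 m^2.
ᾱ = 378.186/1254.0 = 0.3016; R = Sᾱ/(1−ᾱ) = 378.186/(1−0.3016) = 541.503 m^2.
Lp = Lw + 10 log₁₀(4/R) = 108.4 -21.32 = 87.1 dB.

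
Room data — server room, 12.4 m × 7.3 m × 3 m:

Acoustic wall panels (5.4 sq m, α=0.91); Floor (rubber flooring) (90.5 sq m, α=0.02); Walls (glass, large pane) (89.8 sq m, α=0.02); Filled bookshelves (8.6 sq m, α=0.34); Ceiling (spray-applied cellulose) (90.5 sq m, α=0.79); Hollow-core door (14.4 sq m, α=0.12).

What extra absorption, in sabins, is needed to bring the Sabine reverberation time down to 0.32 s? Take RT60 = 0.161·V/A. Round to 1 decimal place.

Summing Sᵢαᵢ: 4.914 + 1.810 + 1.796 + 2.924 + 71.495 + 1.728 → A₁ = 84.667 sabins.
Target A₂ = 0.161·271.56/0.32 = 136.629 sabins (V = 271.56 m³).
Shortfall: 136.629 − 84.667 = 52.0 sabins.

52.0 sabins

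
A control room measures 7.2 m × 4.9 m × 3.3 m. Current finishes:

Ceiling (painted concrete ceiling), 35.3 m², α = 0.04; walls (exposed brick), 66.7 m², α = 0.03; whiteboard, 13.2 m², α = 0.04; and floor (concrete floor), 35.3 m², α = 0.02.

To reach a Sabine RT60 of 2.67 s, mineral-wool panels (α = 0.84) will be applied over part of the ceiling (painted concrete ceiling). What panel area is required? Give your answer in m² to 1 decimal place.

3.0

Total absorption A₁ = 35.3×0.04 + 66.7×0.03 + 13.2×0.04 + 35.3×0.02
  = 1.412 + 2.001 + 0.528 + 0.706 = 4.647 m² sabins.
V = 116.424 m³. Target absorption A₂ = 0.161 × 116.424 / 2.67 = 7.020 sabins.
Absorption to add: 7.020 − 4.647 = 2.373 sabins.
Net gain per m²: Δα = 0.84 − 0.04 = 0.80.
Panel area = 2.373 / 0.80 = 3.0 m².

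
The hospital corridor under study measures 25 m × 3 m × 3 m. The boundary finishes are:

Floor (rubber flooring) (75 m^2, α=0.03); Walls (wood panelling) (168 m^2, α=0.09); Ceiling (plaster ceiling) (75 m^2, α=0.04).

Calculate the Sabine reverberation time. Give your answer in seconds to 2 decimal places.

1.78 s

Equivalent absorption area: A = 75×0.03 + 168×0.09 + 75×0.04 = 20.370 m^2.
Room volume: 225 m³.
T = 0.161 V/A = 0.161·225/20.370 = 1.78 s.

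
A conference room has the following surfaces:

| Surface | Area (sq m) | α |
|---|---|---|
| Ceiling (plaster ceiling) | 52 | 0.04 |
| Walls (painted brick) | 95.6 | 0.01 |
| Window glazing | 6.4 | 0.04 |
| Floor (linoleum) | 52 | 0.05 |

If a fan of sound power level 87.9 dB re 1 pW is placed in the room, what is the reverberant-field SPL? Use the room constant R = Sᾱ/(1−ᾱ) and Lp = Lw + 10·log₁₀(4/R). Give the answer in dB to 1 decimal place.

Σ(Sᵢαᵢ) = 52·0.04 + 95.6·0.01 + 6.4·0.04 + 52·0.05 = 5.892; total area S = 206.0 sq m.
ᾱ = 0.0286, so room constant R = A/(1−ᾱ) = 6.065 sq m.
Lp = Lw + 10 log₁₀(4/R) = 87.9 -1.81 = 86.1 dB.

86.1 dB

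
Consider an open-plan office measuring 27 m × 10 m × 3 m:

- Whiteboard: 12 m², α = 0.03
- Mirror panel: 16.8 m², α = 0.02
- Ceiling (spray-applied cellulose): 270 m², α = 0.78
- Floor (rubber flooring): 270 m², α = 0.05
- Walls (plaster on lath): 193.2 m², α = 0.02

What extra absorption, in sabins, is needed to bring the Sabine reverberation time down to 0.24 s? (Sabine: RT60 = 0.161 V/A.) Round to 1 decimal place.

A₁ = Σ Sᵢαᵢ = 12×0.03 + 16.8×0.02 + 270×0.78 + 270×0.05 + 193.2×0.02 = 228.660 sabins.
Target A₂ = 0.161·810/0.24 = 543.375 sabins (V = 810 m³).
Shortfall: 543.375 − 228.660 = 314.7 sabins.

314.7 sabins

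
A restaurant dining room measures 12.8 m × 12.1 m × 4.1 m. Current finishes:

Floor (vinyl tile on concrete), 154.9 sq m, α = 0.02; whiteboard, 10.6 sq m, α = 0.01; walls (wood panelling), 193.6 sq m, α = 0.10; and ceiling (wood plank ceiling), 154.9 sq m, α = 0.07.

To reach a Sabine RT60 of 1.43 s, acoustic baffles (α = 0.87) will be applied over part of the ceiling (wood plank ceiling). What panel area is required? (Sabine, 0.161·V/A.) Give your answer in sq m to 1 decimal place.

47.6

Total absorption A₁ = 154.9×0.02 + 10.6×0.01 + 193.6×0.10 + 154.9×0.07
  = 3.098 + 0.106 + 19.360 + 10.843 = 33.407 sq m sabins.
V = 635.008 m³. Target absorption A₂ = 0.161 × 635.008 / 1.43 = 71.494 sabins.
ΔA needed = 71.494 − 33.407 = 38.087 sabins.
Net gain per sq m: Δα = 0.87 − 0.07 = 0.80.
Area = ΔA/Δα = 38.087/0.80 = 47.6 sq m.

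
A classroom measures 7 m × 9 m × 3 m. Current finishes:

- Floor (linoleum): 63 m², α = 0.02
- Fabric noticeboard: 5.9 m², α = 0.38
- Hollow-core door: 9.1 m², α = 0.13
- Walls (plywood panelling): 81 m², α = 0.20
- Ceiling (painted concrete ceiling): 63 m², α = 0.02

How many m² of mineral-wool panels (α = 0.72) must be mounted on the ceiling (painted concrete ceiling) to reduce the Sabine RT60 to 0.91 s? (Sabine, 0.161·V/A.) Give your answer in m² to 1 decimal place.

16.1

Total absorption A₁ = 63*0.02 + 5.9*0.38 + 9.1*0.13 + 81*0.20 + 63*0.02
  = 1.260 + 2.242 + 1.183 + 16.200 + 1.260 = 22.145 m² sabins.
Required A₂ = 0.161·189/0.91 = 33.438 sabins.
ΔA needed = 33.438 − 22.145 = 11.293 sabins.
Each m² of panel replacing the ceiling (painted concrete ceiling) adds (0.72 − 0.02) = 0.70 sabins.
Panel area = 11.293 / 0.70 = 16.1 m².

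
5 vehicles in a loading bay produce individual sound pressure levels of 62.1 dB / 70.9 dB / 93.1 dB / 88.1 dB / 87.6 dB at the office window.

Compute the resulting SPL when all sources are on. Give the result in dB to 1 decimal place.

95.2 dB

Sum in the linear (power) domain: Σ 10^(Lᵢ/10) = 10^(62.1/10) + 10^(70.9/10) + 10^(93.1/10) + 10^(88.1/10) + 10^(87.6/10) = 3.277e+09.
Back to dB: 10·log₁₀ Σ = 95.2 dB.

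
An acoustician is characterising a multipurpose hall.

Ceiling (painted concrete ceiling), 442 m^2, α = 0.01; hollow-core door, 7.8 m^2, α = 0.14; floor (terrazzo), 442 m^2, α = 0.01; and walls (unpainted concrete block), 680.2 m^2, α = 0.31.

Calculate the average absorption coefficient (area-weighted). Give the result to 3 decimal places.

0.140

Total surface area S = 1572.0 m^2.
Weighted sum Σ Sα = 220.794.
ᾱ = 220.794 / 1572.0 = 0.140.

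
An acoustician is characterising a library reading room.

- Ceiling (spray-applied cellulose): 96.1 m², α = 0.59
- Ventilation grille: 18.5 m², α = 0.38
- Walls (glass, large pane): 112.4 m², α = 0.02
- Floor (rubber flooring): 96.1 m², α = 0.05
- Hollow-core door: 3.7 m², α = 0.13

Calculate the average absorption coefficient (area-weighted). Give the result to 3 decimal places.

0.218

S = Σ Sᵢ = 96.1 + 18.5 + 112.4 + 96.1 + 3.7 = 326.8 m².
A = 96.1·0.59 + 18.5·0.38 + 112.4·0.02 + 96.1·0.05 + 3.7·0.13 = 71.263 sabins.
ᾱ = 71.263 / 326.8 = 0.218.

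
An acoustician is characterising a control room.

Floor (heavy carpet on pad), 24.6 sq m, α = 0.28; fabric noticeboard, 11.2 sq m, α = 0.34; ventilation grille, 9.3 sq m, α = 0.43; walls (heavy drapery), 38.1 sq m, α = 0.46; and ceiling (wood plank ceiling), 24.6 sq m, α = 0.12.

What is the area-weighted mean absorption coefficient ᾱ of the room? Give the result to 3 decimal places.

0.326

Total surface area S = 107.8 sq m.
Weighted sum Σ Sα = 35.173.
ᾱ = A/S = 0.326.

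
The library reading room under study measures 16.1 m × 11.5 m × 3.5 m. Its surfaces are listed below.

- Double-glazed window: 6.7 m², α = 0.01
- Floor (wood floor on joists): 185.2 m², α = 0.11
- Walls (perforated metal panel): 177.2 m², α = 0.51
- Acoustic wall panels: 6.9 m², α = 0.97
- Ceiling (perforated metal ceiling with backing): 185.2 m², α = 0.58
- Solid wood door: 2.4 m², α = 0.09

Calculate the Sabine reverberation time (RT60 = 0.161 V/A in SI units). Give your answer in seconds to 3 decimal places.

A = Σ Sᵢαᵢ = 6.7·0.01 + 185.2·0.11 + 177.2·0.51 + 6.9·0.97 + 185.2·0.58 + 2.4·0.09 = 225.136 sabins.
V = 16.1·11.5·3.5 = 648.025 m³.
RT60 = 0.161 · V / A = 0.161 × 648.025 / 225.136 = 0.463 s.

0.463 s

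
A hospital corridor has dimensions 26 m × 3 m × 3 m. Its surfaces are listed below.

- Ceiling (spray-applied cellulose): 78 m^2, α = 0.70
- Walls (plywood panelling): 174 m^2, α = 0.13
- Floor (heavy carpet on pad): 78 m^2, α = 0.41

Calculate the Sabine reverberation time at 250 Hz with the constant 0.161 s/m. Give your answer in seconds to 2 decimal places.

0.35 s

Equivalent absorption area: A = 78×0.70 + 174×0.13 + 78×0.41 = 109.200 m^2.
Volume V = 26 × 3 × 3 = 234 m³.
Sabine: RT60 = 0.161 × 234 / 109.200 = 0.35 s.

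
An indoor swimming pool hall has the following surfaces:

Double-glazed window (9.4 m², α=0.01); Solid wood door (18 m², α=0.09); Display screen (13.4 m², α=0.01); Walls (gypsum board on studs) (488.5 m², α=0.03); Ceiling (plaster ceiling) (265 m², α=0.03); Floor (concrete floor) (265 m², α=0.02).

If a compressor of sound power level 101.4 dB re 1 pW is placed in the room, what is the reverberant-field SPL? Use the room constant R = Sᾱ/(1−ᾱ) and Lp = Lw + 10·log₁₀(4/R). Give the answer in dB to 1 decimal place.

92.6 dB

Σ(Sᵢαᵢ) = 9.4·0.01 + 18·0.09 + 13.4·0.01 + 488.5·0.03 + 265·0.03 + 265·0.02 = 29.753; total area S = 1059.3 m².
ᾱ = 0.0281, so room constant R = A/(1−ᾱ) = 30.613 m².
Lp = 101.4 + 10·log₁₀(4/30.613) = 101.4 + (-8.84) = 92.6 dB.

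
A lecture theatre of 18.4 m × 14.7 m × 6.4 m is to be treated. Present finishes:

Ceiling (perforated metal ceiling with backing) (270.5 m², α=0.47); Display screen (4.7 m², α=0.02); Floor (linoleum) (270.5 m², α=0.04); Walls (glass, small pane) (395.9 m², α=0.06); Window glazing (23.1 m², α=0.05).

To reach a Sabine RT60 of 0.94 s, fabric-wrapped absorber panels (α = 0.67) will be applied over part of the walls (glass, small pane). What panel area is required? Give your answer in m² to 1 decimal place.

218.9

Summing Sᵢαᵢ: 127.135 + 0.094 + 10.820 + 23.754 + 1.155 → A₁ = 162.958 sabins.
Required A₂ = 0.161·1731.072/0.94 = 296.492 sabins.
ΔA needed = 296.492 − 162.958 = 133.534 sabins.
Each m² of panel replacing the walls (glass, small pane) adds (0.67 − 0.06) = 0.61 sabins.
Area = ΔA/Δα = 133.534/0.61 = 218.9 m².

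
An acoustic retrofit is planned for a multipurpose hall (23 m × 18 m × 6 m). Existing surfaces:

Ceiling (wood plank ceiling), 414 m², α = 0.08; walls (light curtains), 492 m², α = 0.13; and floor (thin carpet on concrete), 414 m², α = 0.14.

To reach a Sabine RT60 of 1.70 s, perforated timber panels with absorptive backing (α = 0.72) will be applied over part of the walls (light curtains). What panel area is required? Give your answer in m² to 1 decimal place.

A₁ = Σ Sᵢαᵢ = 414·0.08 + 492·0.13 + 414·0.14 = 155.040 sabins.
Required A₂ = 0.161·2484/1.70 = 235.249 sabins.
Absorption to add: 235.249 − 155.040 = 80.209 sabins.
Each m² of panel replacing the walls (light curtains) adds (0.72 − 0.13) = 0.59 sabins.
Panel area = 80.209 / 0.59 = 135.9 m².

135.9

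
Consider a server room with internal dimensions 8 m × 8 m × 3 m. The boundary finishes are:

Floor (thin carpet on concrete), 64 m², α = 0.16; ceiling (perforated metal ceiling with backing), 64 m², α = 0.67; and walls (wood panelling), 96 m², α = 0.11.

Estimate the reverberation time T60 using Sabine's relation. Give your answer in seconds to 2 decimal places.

Summing Sᵢαᵢ: 10.240 + 42.880 + 10.560 → A = 63.680 sabins.
Volume V = 8 × 8 × 3 = 192 m³.
RT60 = 0.161 · V / A = 0.161 × 192 / 63.680 = 0.49 s.

0.49 sec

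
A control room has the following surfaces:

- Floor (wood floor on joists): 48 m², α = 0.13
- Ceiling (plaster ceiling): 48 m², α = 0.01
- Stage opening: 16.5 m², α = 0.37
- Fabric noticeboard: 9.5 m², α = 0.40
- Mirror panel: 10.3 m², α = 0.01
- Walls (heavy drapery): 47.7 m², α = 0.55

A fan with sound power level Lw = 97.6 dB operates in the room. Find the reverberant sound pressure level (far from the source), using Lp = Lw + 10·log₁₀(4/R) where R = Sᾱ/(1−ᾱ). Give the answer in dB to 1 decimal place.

86.1 dB

Σ(Sᵢαᵢ) = 48·0.13 + 48·0.01 + 16.5·0.37 + 9.5·0.40 + 10.3·0.01 + 47.7·0.55 = 42.963; total area S = 180.0 m².
ᾱ = 42.963/180.0 = 0.2387; R = Sᾱ/(1−ᾱ) = 42.963/(1−0.2387) = 56.434 m².
Lp = 97.6 + 10·log₁₀(4/56.434) = 97.6 + (-11.49) = 86.1 dB.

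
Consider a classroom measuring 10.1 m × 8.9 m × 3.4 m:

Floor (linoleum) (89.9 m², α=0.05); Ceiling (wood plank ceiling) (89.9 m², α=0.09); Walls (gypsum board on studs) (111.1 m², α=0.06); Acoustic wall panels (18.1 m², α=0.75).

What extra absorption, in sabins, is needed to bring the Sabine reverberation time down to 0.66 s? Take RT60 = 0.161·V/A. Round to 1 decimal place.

41.7 sabins

A₁ = Σ Sᵢαᵢ = 89.9·0.05 + 89.9·0.09 + 111.1·0.06 + 18.1·0.75 = 32.827 sabins.
For T = 0.66 s, need A₂ = 0.161·V/T = 0.161·305.626/0.66 = 74.554 sabins.
ΔA = A₂ − A₁ = 74.554 − 32.827 = 41.7 sabins.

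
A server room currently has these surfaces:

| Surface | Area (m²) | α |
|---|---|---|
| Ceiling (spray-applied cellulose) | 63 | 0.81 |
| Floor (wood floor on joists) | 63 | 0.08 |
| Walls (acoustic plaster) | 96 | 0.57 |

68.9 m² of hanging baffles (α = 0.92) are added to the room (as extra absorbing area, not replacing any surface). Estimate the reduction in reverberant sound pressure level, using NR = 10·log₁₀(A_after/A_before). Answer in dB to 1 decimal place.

2.0 dB

Summing Sᵢαᵢ: 51.030 + 5.040 + 54.720 → A_before = 110.790 sabins.
Treatment contributes 68.9·0.92 = 63.388 sabins.
New total A_after = 174.178 sabins.
NR = 10·log₁₀(174.178/110.790) = 2.0 dB.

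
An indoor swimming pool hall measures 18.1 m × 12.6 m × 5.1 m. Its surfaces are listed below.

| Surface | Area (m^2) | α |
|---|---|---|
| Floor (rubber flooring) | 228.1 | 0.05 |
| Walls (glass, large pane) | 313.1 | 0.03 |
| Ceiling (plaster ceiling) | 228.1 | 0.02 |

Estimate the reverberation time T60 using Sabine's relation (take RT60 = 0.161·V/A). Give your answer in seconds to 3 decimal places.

A = Σ Sᵢαᵢ = 228.1×0.05 + 313.1×0.03 + 228.1×0.02 = 25.360 sabins.
Room volume: 1163.106 m³.
RT60 = 0.161 · V / A = 0.161 × 1163.106 / 25.360 = 7.384 s.

7.384 seconds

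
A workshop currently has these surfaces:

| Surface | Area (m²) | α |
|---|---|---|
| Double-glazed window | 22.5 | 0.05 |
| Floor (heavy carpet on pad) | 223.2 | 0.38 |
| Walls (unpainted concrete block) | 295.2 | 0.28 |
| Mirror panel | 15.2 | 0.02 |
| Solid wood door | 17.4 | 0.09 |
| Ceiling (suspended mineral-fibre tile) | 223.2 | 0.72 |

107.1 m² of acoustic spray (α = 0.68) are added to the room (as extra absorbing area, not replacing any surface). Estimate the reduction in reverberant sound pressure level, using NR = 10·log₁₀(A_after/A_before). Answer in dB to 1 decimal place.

Equivalent absorption area: A_before = 22.5×0.05 + 223.2×0.38 + 295.2×0.28 + 15.2×0.02 + 17.4×0.09 + 223.2×0.72 = 331.171 m².
Treatment contributes 107.1·0.68 = 72.828 sabins.
New total A_after = 403.999 sabins.
NR = 10·log₁₀(403.999/331.171) = 0.9 dB.

0.9 dB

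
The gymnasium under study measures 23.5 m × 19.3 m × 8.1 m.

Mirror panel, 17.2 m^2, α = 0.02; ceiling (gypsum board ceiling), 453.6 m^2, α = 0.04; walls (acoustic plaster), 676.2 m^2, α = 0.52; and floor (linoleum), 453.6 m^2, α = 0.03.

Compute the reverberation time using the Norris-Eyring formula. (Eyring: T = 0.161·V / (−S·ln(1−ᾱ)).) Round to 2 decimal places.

Total surface area S = 17.2 + 453.6 + 676.2 + 453.6 = 1600.6 m^2.
Absorption A = 17.2·0.02 + 453.6·0.04 + 676.2·0.52 + 453.6·0.03 = 383.720 sabins.
ᾱ = 383.720 / 1600.6 = 0.2397.
−S·ln(1−ᾱ) = −1600.6 × ln(1 − 0.2397) = 438.632.
V = 23.5 × 19.3 × 8.1 = 3673.755 m³.
RT60 = 0.161 × 3673.755 / 438.632 = 1.35 s.

1.35 s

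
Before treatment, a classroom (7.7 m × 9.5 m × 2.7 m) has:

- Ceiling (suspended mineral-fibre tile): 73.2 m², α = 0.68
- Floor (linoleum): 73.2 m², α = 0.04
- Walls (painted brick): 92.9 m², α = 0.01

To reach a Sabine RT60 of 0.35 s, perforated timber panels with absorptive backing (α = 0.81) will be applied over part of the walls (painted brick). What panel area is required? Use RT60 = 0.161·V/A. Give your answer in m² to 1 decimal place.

A₁ = Σ Sᵢαᵢ = 73.2·0.68 + 73.2·0.04 + 92.9·0.01 = 53.633 sabins.
Required A₂ = 0.161·197.505/0.35 = 90.852 sabins.
Absorption to add: 90.852 − 53.633 = 37.219 sabins.
Each m² of panel replacing the walls (painted brick) adds (0.81 − 0.01) = 0.80 sabins.
Area = ΔA/Δα = 37.219/0.80 = 46.5 m².

46.5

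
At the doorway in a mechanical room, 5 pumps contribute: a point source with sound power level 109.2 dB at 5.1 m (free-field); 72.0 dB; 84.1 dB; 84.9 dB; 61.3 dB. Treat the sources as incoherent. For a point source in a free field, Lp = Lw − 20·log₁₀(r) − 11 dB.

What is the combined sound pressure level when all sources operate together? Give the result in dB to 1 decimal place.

89.2 dB

Source at 5.1 m: Lp = 109.2 − 20·log₁₀(5.1) − 11 = 84.0 dB.
Sum in the linear (power) domain: Σ 10^(Lᵢ/10) = 10^(84.0/10) + 10^(72.0/10) + 10^(84.1/10) + 10^(84.9/10) + 10^(61.3/10) = 8.345e+08.
Combined level = 10 log₁₀(8.345e+08) = 89.2 dB.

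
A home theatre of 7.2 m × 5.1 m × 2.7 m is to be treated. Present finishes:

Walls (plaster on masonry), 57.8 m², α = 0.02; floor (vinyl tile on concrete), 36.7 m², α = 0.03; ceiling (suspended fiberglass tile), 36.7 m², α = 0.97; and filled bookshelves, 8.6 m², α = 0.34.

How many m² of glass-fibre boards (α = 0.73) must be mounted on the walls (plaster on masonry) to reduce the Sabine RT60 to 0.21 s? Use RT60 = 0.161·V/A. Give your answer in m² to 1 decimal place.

Equivalent absorption area: A₁ = 57.8×0.02 + 36.7×0.03 + 36.7×0.97 + 8.6×0.34 = 40.780 m².
V = 99.144 m³. Target absorption A₂ = 0.161 × 99.144 / 0.21 = 76.010 sabins.
ΔA needed = 76.010 − 40.780 = 35.230 sabins.
Each m² of panel replacing the walls (plaster on masonry) adds (0.73 − 0.02) = 0.71 sabins.
Panel area = 35.230 / 0.71 = 49.6 m².

49.6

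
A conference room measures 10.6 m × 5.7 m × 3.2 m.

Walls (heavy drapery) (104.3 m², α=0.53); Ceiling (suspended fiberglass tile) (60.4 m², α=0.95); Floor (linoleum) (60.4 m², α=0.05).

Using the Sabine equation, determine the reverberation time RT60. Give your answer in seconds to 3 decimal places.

0.269 s

Total absorption A = 104.3·0.53 + 60.4·0.95 + 60.4·0.05
  = 55.279 + 57.380 + 3.020 = 115.679 m² sabins.
Room volume: 193.344 m³.
RT60 = 0.161 · V / A = 0.161 × 193.344 / 115.679 = 0.269 s.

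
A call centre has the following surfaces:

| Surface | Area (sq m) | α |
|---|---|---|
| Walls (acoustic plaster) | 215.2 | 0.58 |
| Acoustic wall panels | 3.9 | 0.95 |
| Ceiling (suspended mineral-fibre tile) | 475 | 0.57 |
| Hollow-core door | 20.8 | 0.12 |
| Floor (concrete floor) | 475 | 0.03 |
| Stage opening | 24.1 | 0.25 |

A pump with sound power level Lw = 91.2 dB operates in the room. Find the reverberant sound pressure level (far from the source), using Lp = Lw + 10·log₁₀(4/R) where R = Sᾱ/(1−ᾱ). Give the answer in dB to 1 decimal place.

69.1 dB

Σ(Sᵢαᵢ) = 215.2·0.58 + 3.9·0.95 + 475·0.57 + 20.8·0.12 + 475·0.03 + 24.1·0.25 = 422.042; total area S = 1214.0 sq m.
ᾱ = 0.3476, so room constant R = A/(1−ᾱ) = 646.907 sq m.
Lp = 91.2 + 10·log₁₀(4/646.907) = 91.2 + (-22.09) = 69.1 dB.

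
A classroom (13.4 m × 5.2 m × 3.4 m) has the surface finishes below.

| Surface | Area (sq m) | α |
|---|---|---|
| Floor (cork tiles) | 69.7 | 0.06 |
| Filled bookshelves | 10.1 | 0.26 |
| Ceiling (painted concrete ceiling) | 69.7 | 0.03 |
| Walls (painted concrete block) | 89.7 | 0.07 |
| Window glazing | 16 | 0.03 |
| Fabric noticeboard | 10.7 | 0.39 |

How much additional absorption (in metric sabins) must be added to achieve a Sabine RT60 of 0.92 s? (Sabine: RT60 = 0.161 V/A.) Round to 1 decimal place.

Total absorption A₁ = 69.7·0.06 + 10.1·0.26 + 69.7·0.03 + 89.7·0.07 + 16·0.03 + 10.7·0.39
  = 4.182 + 2.626 + 2.091 + 6.279 + 0.480 + 4.173 = 19.831 sq m sabins.
For T = 0.92 s, need A₂ = 0.161·V/T = 0.161·236.912/0.92 = 41.460 sabins.
Shortfall: 41.460 − 19.831 = 21.6 sabins.

21.6 sabins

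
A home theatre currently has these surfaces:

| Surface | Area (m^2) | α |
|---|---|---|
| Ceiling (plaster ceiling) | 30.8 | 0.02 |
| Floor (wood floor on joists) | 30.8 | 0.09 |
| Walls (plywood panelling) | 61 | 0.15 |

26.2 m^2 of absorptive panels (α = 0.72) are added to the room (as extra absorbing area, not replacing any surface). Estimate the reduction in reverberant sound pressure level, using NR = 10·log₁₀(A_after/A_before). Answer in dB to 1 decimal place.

Total absorption A_before = 30.8×0.02 + 30.8×0.09 + 61×0.15
  = 0.616 + 2.772 + 9.150 = 12.538 m^2 sabins.
Treatment contributes 26.2·0.72 = 18.864 sabins.
A_after = 12.538 + 18.864 = 31.402 sabins.
NR = 10·log₁₀(31.402/12.538) = 4.0 dB.

4.0 dB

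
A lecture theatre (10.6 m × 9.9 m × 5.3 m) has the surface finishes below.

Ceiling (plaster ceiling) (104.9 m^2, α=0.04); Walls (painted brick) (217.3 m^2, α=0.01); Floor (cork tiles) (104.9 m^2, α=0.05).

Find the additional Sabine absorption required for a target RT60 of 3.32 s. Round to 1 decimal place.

15.4 sabins

Equivalent absorption area: A₁ = 104.9*0.04 + 217.3*0.01 + 104.9*0.05 = 11.614 m^2.
Target A₂ = 0.161·556.182/3.32 = 26.971 sabins (V = 556.182 m³).
Shortfall: 26.971 − 11.614 = 15.4 sabins.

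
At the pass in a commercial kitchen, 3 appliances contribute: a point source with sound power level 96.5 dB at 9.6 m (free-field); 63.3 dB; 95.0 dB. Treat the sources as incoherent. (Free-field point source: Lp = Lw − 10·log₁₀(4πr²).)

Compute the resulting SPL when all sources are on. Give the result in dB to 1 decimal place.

95.0 dB

Source at 9.6 m: Lp = 96.5 − 10·log₁₀(4π·9.6²) = 96.5 − 10·log₁₀(1158.117) = 65.9 dB.
Converting to relative power and adding: 10^(65.9/10) + 10^(63.3/10) + 10^(95.0/10) = 3.168e+09.
Back to dB: 10·log₁₀ Σ = 95.0 dB.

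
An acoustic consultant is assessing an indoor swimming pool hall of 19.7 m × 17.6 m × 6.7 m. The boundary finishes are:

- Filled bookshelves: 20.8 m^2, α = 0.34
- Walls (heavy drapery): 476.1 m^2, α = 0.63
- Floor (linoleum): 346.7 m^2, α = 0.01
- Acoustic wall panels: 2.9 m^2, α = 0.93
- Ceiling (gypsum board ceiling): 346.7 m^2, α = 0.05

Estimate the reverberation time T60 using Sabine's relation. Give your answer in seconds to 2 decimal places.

1.13 sec

Equivalent absorption area: A = 20.8*0.34 + 476.1*0.63 + 346.7*0.01 + 2.9*0.93 + 346.7*0.05 = 330.514 m^2.
Room volume: 2323.024 m³.
Sabine: RT60 = 0.161 × 2323.024 / 330.514 = 1.13 s.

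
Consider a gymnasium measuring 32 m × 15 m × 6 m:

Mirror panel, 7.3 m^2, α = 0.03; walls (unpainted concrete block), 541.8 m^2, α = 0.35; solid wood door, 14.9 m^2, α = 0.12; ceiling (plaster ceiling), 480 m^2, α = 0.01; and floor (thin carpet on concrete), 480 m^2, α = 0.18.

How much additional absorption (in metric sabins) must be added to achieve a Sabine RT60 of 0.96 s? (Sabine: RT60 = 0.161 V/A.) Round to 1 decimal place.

200.2 sabins

Equivalent absorption area: A₁ = 7.3×0.03 + 541.8×0.35 + 14.9×0.12 + 480×0.01 + 480×0.18 = 282.837 m^2.
For T = 0.96 s, need A₂ = 0.161·V/T = 0.161·2880/0.96 = 483.000 sabins.
Shortfall: 483.000 − 282.837 = 200.2 sabins.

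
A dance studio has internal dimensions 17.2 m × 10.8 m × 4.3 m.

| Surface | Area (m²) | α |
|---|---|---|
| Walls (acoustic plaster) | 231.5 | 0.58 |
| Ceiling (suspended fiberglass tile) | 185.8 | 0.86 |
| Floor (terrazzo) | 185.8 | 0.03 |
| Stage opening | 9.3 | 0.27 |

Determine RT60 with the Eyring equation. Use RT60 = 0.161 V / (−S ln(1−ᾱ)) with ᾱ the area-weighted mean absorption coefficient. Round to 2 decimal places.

0.31 seconds

S = Σ Sᵢ = 612.4 m².
Absorption A = 231.5·0.58 + 185.8·0.86 + 185.8·0.03 + 9.3·0.27 = 302.143 sabins.
ᾱ = 302.143 / 612.4 = 0.4934.
−S·ln(1−ᾱ) = −612.4 × ln(1 − 0.4934) = 416.453.
V = 17.2 × 10.8 × 4.3 = 798.768 m³.
T = 0.161·V/[−S·ln(1−ᾱ)] = 0.161·798.768/416.453 = 0.31 s.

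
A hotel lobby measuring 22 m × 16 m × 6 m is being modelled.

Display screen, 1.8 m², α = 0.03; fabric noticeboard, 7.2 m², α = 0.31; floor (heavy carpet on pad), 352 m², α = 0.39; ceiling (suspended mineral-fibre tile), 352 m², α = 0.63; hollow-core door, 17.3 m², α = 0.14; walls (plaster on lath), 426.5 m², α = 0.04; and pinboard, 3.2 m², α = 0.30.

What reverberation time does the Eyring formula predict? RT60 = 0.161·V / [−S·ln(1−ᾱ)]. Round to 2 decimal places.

0.73 seconds

S = Σ Sᵢ = 1160.0 m².
Absorption A = 1.8×0.03 + 7.2×0.31 + 352×0.39 + 352×0.63 + 17.3×0.14 + 426.5×0.04 + 3.2×0.30 = 381.768 sabins.
ᾱ = 381.768 / 1160.0 = 0.3291.
Eyring denominator: −S ln(1−ᾱ) = 462.997.
V = 22 × 16 × 6 = 2112 m³.
T = 0.161·V/[−S·ln(1−ᾱ)] = 0.161·2112/462.997 = 0.73 s.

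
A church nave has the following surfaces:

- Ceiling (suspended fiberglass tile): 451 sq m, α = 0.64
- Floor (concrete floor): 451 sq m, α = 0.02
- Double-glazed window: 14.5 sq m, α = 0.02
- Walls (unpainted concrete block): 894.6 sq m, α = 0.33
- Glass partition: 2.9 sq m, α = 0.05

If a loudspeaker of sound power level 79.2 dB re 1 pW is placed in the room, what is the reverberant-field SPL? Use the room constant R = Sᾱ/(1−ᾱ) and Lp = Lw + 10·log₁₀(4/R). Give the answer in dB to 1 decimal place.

55.8 dB

A = 593.313 sabins; S = 1814.0 sq m.
ᾱ = 593.313/1814.0 = 0.3271; R = Sᾱ/(1−ᾱ) = 593.313/(1−0.3271) = 881.725 sq m.
Lp = 79.2 + 10·log₁₀(4/881.725) = 79.2 + (-23.43) = 55.8 dB.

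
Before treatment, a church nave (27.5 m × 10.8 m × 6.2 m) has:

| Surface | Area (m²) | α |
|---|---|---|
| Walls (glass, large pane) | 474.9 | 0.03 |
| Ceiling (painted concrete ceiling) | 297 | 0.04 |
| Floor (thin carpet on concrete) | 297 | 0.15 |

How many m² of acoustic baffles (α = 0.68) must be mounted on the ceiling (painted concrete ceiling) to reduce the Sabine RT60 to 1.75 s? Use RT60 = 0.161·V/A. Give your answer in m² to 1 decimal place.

Equivalent absorption area: A₁ = 474.9*0.03 + 297*0.04 + 297*0.15 = 70.677 m².
Required A₂ = 0.161·1841.4/1.75 = 169.409 sabins.
Absorption to add: 169.409 − 70.677 = 98.732 sabins.
Each m² of panel replacing the ceiling (painted concrete ceiling) adds (0.68 − 0.04) = 0.64 sabins.
Panel area = 98.732 / 0.64 = 154.3 m².

154.3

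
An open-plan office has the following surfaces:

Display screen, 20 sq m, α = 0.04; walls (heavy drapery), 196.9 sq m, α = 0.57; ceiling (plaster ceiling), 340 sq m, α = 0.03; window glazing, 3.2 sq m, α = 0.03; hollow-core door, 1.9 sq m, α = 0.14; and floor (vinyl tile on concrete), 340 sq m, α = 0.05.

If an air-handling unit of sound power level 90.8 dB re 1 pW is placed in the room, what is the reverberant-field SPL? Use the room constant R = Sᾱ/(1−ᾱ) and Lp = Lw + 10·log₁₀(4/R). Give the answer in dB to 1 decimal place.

Σ(Sᵢαᵢ) = 20·0.04 + 196.9·0.57 + 340·0.03 + 3.2·0.03 + 1.9·0.14 + 340·0.05 = 140.595; total area S = 902.0 sq m.
ᾱ = 140.595/902.0 = 0.1559; R = Sᾱ/(1−ᾱ) = 140.595/(1−0.1559) = 166.562 sq m.
Lp = Lw + 10 log₁₀(4/R) = 90.8 -16.20 = 74.6 dB.

74.6 dB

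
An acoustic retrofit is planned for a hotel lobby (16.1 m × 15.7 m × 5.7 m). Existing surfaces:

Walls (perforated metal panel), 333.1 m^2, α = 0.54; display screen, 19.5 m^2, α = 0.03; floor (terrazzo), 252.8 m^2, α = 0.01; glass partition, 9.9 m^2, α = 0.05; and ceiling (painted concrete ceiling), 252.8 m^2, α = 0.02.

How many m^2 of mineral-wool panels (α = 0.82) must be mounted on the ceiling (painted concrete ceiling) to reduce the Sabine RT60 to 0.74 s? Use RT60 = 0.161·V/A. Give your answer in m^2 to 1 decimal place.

156.2

Total absorption A₁ = 333.1·0.54 + 19.5·0.03 + 252.8·0.01 + 9.9·0.05 + 252.8·0.02
  = 179.874 + 0.585 + 2.528 + 0.495 + 5.056 = 188.538 m^2 sabins.
V = 1440.789 m³. Target absorption A₂ = 0.161 × 1440.789 / 0.74 = 313.469 sabins.
ΔA needed = 313.469 − 188.538 = 124.931 sabins.
Each m^2 of panel replacing the ceiling (painted concrete ceiling) adds (0.82 − 0.02) = 0.80 sabins.
Area = ΔA/Δα = 124.931/0.80 = 156.2 m^2.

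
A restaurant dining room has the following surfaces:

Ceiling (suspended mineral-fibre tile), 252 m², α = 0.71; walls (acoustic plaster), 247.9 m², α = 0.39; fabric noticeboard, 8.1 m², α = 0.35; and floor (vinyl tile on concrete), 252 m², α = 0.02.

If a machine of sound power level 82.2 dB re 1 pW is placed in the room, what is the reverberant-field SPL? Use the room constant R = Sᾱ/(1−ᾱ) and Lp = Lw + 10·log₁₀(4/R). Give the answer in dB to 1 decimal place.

Σ(Sᵢαᵢ) = 252·0.71 + 247.9·0.39 + 8.1·0.35 + 252·0.02 = 283.476; total area S = 760.0 m².
ᾱ = 283.476/760.0 = 0.3730; R = Sᾱ/(1−ᾱ) = 283.476/(1−0.3730) = 452.115 m².
Lp = Lw + 10 log₁₀(4/R) = 82.2 -20.53 = 61.7 dB.

61.7 dB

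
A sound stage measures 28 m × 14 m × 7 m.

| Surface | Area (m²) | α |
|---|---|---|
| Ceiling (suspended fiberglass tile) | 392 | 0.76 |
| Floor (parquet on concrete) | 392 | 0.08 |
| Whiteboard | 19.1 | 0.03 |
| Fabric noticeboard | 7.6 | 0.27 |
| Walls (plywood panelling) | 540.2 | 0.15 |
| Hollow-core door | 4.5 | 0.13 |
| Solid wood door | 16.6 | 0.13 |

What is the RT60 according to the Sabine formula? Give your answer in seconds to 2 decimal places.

1.06 seconds

Equivalent absorption area: A = 392*0.76 + 392*0.08 + 19.1*0.03 + 7.6*0.27 + 540.2*0.15 + 4.5*0.13 + 16.6*0.13 = 415.678 m².
Volume V = 28 × 14 × 7 = 2744 m³.
T = 0.161 V/A = 0.161·2744/415.678 = 1.06 s.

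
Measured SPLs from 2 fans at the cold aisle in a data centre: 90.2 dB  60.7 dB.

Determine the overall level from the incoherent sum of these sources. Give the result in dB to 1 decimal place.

Σ 10^(Lᵢ/10) = 1.048e+09.
Back to dB: 10·log₁₀ Σ = 90.2 dB.

90.2 dB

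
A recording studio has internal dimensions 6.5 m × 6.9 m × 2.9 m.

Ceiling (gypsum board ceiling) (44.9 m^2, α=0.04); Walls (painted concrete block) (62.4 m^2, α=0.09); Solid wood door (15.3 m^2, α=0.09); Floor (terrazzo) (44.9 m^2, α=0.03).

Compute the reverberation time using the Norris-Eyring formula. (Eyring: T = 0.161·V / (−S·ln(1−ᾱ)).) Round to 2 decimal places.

2.00 s

S = Σ Sᵢ = 167.5 m^2.
Absorption A = 44.9×0.04 + 62.4×0.09 + 15.3×0.09 + 44.9×0.03 = 10.136 sabins.
ᾱ = 10.136 / 167.5 = 0.0605.
Eyring denominator: −S ln(1−ᾱ) = 10.453.
V = 6.5 × 6.9 × 2.9 = 130.065 m³.
RT60 = 0.161 × 130.065 / 10.453 = 2.00 s.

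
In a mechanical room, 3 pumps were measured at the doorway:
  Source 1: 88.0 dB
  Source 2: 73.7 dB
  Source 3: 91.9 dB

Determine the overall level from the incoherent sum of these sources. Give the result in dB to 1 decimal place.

Σ 10^(Lᵢ/10) = 2.203e+09.
L_total = 10·log₁₀(2.203e+09) = 93.4 dB.

93.4 dB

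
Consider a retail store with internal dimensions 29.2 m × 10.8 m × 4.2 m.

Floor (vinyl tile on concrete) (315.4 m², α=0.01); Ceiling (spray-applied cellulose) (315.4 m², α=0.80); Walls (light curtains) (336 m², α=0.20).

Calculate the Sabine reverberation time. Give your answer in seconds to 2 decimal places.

0.66 sec

Total absorption A = 315.4×0.01 + 315.4×0.80 + 336×0.20
  = 3.154 + 252.320 + 67.200 = 322.674 m² sabins.
Volume V = 29.2 × 10.8 × 4.2 = 1324.512 m³.
T = 0.161 V/A = 0.161·1324.512/322.674 = 0.66 s.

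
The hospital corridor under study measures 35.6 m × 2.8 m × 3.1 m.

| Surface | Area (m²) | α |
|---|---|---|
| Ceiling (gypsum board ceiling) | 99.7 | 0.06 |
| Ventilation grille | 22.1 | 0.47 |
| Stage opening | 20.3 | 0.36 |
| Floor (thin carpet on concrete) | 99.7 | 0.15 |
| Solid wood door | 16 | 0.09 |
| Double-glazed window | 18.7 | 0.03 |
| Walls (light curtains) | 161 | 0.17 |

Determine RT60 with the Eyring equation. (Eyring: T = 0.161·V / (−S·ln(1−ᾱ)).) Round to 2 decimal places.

0.67 sec

S = Σ Sᵢ = 437.5 m².
Σ(Sᵢαᵢ) = 99.7×0.06 + 22.1×0.47 + 20.3×0.36 + 99.7×0.15 + 16×0.09 + 18.7×0.03 + 161×0.17 = 68.003.
ᾱ = 68.003 / 437.5 = 0.1554.
Eyring denominator: −S ln(1−ᾱ) = 73.890.
V = 35.6 × 2.8 × 3.1 = 309.008 m³.
T = 0.161·V/[−S·ln(1−ᾱ)] = 0.161·309.008/73.890 = 0.67 s.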